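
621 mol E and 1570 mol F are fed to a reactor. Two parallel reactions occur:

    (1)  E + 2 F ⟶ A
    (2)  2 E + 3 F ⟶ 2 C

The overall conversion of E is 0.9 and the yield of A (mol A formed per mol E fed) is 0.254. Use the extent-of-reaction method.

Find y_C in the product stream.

Yield of A: 1ξ₁ / 621 = 0.254 → ξ₁ = 157.7 mol.
Conversion of E: 1ξ₁ + 2ξ₂ = 0.9 × 621 = 558.9 → ξ₂ = 200.6 mol.
Outlet amounts (n = n₀ + Σ ν·ξ):
  E: 621 − 1(157.7) − 2(200.6) = 62.1
  F: 1570 − 2(157.7) − 3(200.6) = 652.8
  A: 0 + 1(157.7) = 157.7
  C: 0 + 2(200.6) = 401.2
Total out = 1274 mol; y_C = 401.2 / 1274 = 0.3149.

0.315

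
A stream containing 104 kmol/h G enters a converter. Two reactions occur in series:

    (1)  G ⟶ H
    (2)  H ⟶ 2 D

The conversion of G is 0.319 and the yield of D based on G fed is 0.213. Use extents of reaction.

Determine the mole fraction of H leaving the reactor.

0.192

Conversion of G: G consumed = 1ξ₁ = 0.319 × 104 → ξ₁ = 33.18 kmol/h.
Yield of D: 2ξ₂ / 104 = 0.213 → ξ₂ = 11.08 kmol/h.
Outlet amounts (n = n₀ + Σ ν·ξ):
  G: 104 − 1(33.18) = 70.82
  H: 0 + 1(33.18) − 1(11.08) = 22.1
  D: 0 + 2(11.08) = 22.15
Total out = 115.1 kmol/h; y_H = 22.1 / 115.1 = 0.192.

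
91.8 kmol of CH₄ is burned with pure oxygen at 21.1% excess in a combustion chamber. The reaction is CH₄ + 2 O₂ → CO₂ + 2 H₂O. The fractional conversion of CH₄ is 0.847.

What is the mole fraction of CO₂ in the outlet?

Stoichiometric O₂ = 2 × 91.8 = 183.6 kmol; O₂ fed = 183.6 × 1.211 = 222.3 kmol.
Fuel reacted = 0.847 × 91.8 → ξ = 77.75 kmol.
Outlet (n = n₀ + ν ξ):
  CH₄: 91.8 − 1(77.75) = 14.05
  O₂: 222.3 − 2(77.75) = 66.83
  CO₂: 0 + 1(77.75) = 77.75
  H₂O: 0 + 2(77.75) = 155.5
Total out = 314.1 kmol; y_CO₂ = 77.75 / 314.1 = 0.2475.

0.248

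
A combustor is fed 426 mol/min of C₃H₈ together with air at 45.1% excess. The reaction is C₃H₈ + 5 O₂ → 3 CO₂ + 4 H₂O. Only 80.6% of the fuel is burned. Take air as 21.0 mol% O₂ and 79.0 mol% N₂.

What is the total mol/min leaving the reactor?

15500 mol/min

Stoichiometric O₂ = 5 × 426 = 2130 mol/min; O₂ fed = 2130 × 1.451 = 3091 mol/min.
N₂ fed = 3091 × 79/21 = 11630 mol/min.
Fuel reacted = 0.806 × 426 → ξ = 343.4 mol/min.
Outlet (n = n₀ + ν ξ):
  C₃H₈: 426 − 1(343.4) = 82.64
  O₂: 3091 − 5(343.4) = 1374
  N₂: 11630 (inert)
  CO₂: 0 + 3(343.4) = 1030
  H₂O: 0 + 4(343.4) = 1373
Total out = 82.64 + 1374 + 11630 + 1030 + 1373 = 15490 mol/min.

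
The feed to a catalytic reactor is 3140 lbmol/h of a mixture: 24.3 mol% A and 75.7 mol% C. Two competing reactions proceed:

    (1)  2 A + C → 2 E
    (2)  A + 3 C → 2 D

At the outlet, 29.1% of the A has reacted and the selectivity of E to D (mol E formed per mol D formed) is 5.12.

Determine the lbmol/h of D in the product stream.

39.5 lbmol/h

Conversion of A: A consumed = 0.291 × 763 = 222 lbmol/h = 2ξ₁ + 1ξ₂.
Selectivity: 2ξ₁ / (2ξ₂) = 5.12 → ξ₁ = 5.12 ξ₂.
Substitute: (2·5.12 + 1) ξ₂ = 222 → ξ₂ = 19.75 lbmol/h, ξ₁ = 101.1 lbmol/h.
Outlet amounts (n = n₀ + Σ ν·ξ):
  A: 763 − 2(101.1) − 1(19.75) = 541
  C: 2377 − 1(101.1) − 3(19.75) = 2217
  E: 0 + 2(101.1) = 202.3
  D: 0 + 2(19.75) = 39.51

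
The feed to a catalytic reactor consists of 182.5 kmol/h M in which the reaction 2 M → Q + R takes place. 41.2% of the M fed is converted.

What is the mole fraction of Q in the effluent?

M reacted = 0.412 × 182.5 = 75.19 kmol/h; ν_M = −2, so ξ = 75.19/2 = 37.59 kmol/h.
Outlet amounts (n = n₀ + ν ξ):
  M: 182.5 − 2(37.59) = 107.3
  Q: 0 + 1(37.59) = 37.59
  R: 0 + 1(37.59) = 37.59
Total out = 182.5 kmol/h; y_Q = 37.59 / 182.5 = 0.206.

0.206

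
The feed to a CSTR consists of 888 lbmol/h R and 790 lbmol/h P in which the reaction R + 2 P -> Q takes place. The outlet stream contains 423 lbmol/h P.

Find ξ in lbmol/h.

For P: n = n₀ − 2ξ → 423 = 790 − 2ξ, giving ξ = 183.5 lbmol/h.
Outlet amounts (n = n₀ + ν ξ):
  R: 888 − 1(183.5) = 704.5
  P: 790 − 2(183.5) = 423
  Q: 0 + 1(183.5) = 183.5

ξ = 184 lbmol/h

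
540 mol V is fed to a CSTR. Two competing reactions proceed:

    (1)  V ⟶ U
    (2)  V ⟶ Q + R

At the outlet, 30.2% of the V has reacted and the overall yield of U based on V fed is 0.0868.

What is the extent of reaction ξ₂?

Yield of U: 1ξ₁ / 540 = 0.0868 → ξ₁ = 46.87 mol.
Conversion of V: 1ξ₁ + 1ξ₂ = 0.302 × 540 = 163.1 → ξ₂ = 116.2 mol.
Outlet amounts (n = n₀ + Σ ν·ξ):
  V: 540 − 1(46.87) − 1(116.2) = 376.9
  U: 0 + 1(46.87) = 46.87
  Q: 0 + 1(116.2) = 116.2
  R: 0 + 1(116.2) = 116.2

ξ₂ = 116 mol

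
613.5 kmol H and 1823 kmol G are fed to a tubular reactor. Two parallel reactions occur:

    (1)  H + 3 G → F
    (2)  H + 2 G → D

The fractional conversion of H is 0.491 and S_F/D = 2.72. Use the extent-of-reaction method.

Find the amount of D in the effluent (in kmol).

Conversion of H: H consumed = 0.491 × 613.5 = 301.2 kmol = 1ξ₁ + 1ξ₂.
Selectivity: 1ξ₁ / (1ξ₂) = 2.72 → ξ₁ = 2.72 ξ₂.
Substitute: (1·2.72 + 1) ξ₂ = 301.2 → ξ₂ = 80.98 kmol, ξ₁ = 220.3 kmol.
Outlet amounts (n = n₀ + Σ ν·ξ):
  H: 613.5 − 1(220.3) − 1(80.98) = 312.3
  G: 1823 − 3(220.3) − 2(80.98) = 1000
  F: 0 + 1(220.3) = 220.3
  D: 0 + 1(80.98) = 80.98

81 kmol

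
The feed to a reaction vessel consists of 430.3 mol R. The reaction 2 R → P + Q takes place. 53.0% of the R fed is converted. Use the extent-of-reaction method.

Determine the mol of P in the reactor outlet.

114 mol

R reacted = 0.53 × 430.3 = 228.1 mol; ν_R = −2, so ξ = 228.1/2 = 114 mol.
Outlet amounts (n = n₀ + ν ξ):
  R: 430.3 − 2(114) = 202.2
  P: 0 + 1(114) = 114
  Q: 0 + 1(114) = 114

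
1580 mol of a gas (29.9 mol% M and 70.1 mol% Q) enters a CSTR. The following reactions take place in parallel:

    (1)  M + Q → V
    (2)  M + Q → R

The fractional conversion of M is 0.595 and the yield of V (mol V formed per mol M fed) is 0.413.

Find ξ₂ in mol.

ξ₂ = 86 mol

Yield of V: 1ξ₁ / 472.4 = 0.413 → ξ₁ = 195.1 mol.
Conversion of M: 1ξ₁ + 1ξ₂ = 0.595 × 472.4 = 281.1 → ξ₂ = 85.98 mol.
Outlet amounts (n = n₀ + Σ ν·ξ):
  M: 472.4 − 1(195.1) − 1(85.98) = 191.3
  Q: 1108 − 1(195.1) − 1(85.98) = 826.5
  V: 0 + 1(195.1) = 195.1
  R: 0 + 1(85.98) = 85.98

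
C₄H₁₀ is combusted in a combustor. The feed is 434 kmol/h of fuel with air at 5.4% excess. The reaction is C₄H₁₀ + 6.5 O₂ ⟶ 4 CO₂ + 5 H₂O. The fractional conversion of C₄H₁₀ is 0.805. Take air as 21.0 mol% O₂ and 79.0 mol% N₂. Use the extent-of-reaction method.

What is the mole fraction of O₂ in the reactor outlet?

Stoichiometric O₂ = 6.5 × 434 = 2821 kmol/h; O₂ fed = 2821 × 1.054 = 2973 kmol/h.
N₂ fed = 2973 × 79/21 = 11190 kmol/h.
Fuel reacted = 0.805 × 434 → ξ = 349.4 kmol/h.
Outlet (n = n₀ + ν ξ):
  C₄H₁₀: 434 − 1(349.4) = 84.63
  O₂: 2973 − 6.5(349.4) = 702.4
  N₂: 11190 (inert)
  CO₂: 0 + 4(349.4) = 1397
  H₂O: 0 + 5(349.4) = 1747
Total out = 15120 kmol/h; y_O₂ = 702.4 / 15120 = 0.04647.

0.0465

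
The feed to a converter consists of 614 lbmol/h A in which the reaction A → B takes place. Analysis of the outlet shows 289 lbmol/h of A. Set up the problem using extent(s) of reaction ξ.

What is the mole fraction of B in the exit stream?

For A: n = n₀ − 1ξ → 289 = 614 − 1ξ, giving ξ = 325 lbmol/h.
Outlet amounts (n = n₀ + ν ξ):
  A: 614 − 1(325) = 289
  B: 0 + 1(325) = 325
Total out = 614 lbmol/h; y_B = 325 / 614 = 0.5293.

0.529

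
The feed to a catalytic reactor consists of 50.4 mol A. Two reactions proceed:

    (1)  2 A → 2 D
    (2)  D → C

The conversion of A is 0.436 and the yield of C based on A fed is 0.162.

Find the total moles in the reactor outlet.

50.4 mol

Conversion of A: A consumed = 2ξ₁ = 0.436 × 50.4 → ξ₁ = 10.99 mol.
Yield of C: 1ξ₂ / 50.4 = 0.162 → ξ₂ = 8.165 mol.
Outlet amounts (n = n₀ + Σ ν·ξ):
  A: 50.4 − 2(10.99) = 28.43
  D: 0 + 2(10.99) − 1(8.165) = 13.81
  C: 0 + 1(8.165) = 8.165
Total out = 28.43 + 13.81 + 8.165 = 50.4 mol.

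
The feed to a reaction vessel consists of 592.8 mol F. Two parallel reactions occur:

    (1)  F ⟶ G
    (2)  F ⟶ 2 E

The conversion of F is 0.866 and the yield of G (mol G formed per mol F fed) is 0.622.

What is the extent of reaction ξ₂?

ξ₂ = 145 mol

Yield of G: 1ξ₁ / 592.8 = 0.622 → ξ₁ = 368.7 mol.
Conversion of F: 1ξ₁ + 1ξ₂ = 0.866 × 592.8 = 513.4 → ξ₂ = 144.6 mol.
Outlet amounts (n = n₀ + Σ ν·ξ):
  F: 592.8 − 1(368.7) − 1(144.6) = 79.44
  G: 0 + 1(368.7) = 368.7
  E: 0 + 2(144.6) = 289.3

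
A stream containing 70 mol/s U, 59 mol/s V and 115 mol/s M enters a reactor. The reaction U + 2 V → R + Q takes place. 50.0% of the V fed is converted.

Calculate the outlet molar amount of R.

14.8 mol/s

V reacted = 0.5 × 59 = 29.5 mol/s; ν_V = −2, so ξ = 29.5/2 = 14.75 mol/s.
Outlet amounts (n = n₀ + ν ξ):
  U: 70 − 1(14.75) = 55.25
  V: 59 − 2(14.75) = 29.5
  R: 0 + 1(14.75) = 14.75
  Q: 0 + 1(14.75) = 14.75
  M: 115 (inert)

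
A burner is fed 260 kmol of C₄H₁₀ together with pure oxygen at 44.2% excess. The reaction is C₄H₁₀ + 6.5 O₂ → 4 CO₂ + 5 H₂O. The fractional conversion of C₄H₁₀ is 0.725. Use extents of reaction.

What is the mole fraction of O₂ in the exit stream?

Stoichiometric O₂ = 6.5 × 260 = 1690 kmol; O₂ fed = 1690 × 1.442 = 2437 kmol.
Fuel reacted = 0.725 × 260 → ξ = 188.5 kmol.
Outlet (n = n₀ + ν ξ):
  C₄H₁₀: 260 − 1(188.5) = 71.5
  O₂: 2437 − 6.5(188.5) = 1212
  CO₂: 0 + 4(188.5) = 754
  H₂O: 0 + 5(188.5) = 942.5
Total out = 2980 kmol; y_O₂ = 1212 / 2980 = 0.4067.

0.407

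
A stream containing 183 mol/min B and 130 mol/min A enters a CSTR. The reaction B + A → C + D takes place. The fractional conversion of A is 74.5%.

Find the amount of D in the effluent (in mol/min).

96.8 mol/min

A reacted = 0.745 × 130 = 96.85 mol/min; ν_A = −1, so ξ = 96.85/1 = 96.85 mol/min.
Outlet amounts (n = n₀ + ν ξ):
  B: 183 − 1(96.85) = 86.15
  A: 130 − 1(96.85) = 33.15
  C: 0 + 1(96.85) = 96.85
  D: 0 + 1(96.85) = 96.85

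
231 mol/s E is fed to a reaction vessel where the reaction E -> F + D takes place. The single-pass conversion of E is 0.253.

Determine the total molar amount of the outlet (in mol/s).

E reacted = 0.253 × 231 = 58.44 mol/s; ν_E = −1, so ξ = 58.44/1 = 58.44 mol/s.
Outlet amounts (n = n₀ + ν ξ):
  E: 231 − 1(58.44) = 172.6
  F: 0 + 1(58.44) = 58.44
  D: 0 + 1(58.44) = 58.44
Total out = 172.6 + 58.44 + 58.44 = 289.4 mol/s.

289 mol/s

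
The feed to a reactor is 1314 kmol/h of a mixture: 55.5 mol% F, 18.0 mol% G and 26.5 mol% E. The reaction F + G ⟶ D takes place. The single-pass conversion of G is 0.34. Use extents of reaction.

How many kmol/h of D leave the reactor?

G reacted = 0.34 × 236.5 = 80.42 kmol/h; ν_G = −1, so ξ = 80.42/1 = 80.42 kmol/h.
Outlet amounts (n = n₀ + ν ξ):
  F: 729.3 − 1(80.42) = 648.9
  G: 236.5 − 1(80.42) = 156.1
  D: 0 + 1(80.42) = 80.42
  E: 348.2 (inert)

80.4 kmol/h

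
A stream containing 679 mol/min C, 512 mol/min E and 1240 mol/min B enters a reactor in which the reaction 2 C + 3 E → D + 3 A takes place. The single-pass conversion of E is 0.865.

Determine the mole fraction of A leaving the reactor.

0.194

E reacted = 0.865 × 512 = 442.9 mol/min; ν_E = −3, so ξ = 442.9/3 = 147.6 mol/min.
Outlet amounts (n = n₀ + ν ξ):
  C: 679 − 2(147.6) = 383.7
  E: 512 − 3(147.6) = 69.12
  D: 0 + 1(147.6) = 147.6
  A: 0 + 3(147.6) = 442.9
  B: 1240 (inert)
Total out = 2283 mol/min; y_A = 442.9 / 2283 = 0.194.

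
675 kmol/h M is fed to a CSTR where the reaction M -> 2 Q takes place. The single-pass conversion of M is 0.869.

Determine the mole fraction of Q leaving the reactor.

M reacted = 0.869 × 675 = 586.6 kmol/h; ν_M = −1, so ξ = 586.6/1 = 586.6 kmol/h.
Outlet amounts (n = n₀ + ν ξ):
  M: 675 − 1(586.6) = 88.42
  Q: 0 + 2(586.6) = 1173
Total out = 1262 kmol/h; y_Q = 1173 / 1262 = 0.9299.

0.93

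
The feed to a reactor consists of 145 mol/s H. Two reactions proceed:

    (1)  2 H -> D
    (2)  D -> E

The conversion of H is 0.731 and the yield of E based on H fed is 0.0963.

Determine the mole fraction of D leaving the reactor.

Conversion of H: H consumed = 2ξ₁ = 0.731 × 145 → ξ₁ = 53 mol/s.
Yield of E: 1ξ₂ / 145 = 0.0963 → ξ₂ = 13.96 mol/s.
Outlet amounts (n = n₀ + Σ ν·ξ):
  H: 145 − 2(53) = 39
  D: 0 + 1(53) − 1(13.96) = 39.03
  E: 0 + 1(13.96) = 13.96
Total out = 92 mol/s; y_D = 39.03 / 92 = 0.4243.

0.424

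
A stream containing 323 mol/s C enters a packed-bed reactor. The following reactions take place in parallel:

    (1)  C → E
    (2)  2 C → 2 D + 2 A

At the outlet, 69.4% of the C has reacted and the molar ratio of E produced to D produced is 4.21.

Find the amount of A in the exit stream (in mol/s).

Conversion of C: C consumed = 0.694 × 323 = 224.2 mol/s = 1ξ₁ + 2ξ₂.
Selectivity: 1ξ₁ / (2ξ₂) = 4.21 → ξ₁ = 8.42 ξ₂.
Substitute: (1·8.42 + 2) ξ₂ = 224.2 → ξ₂ = 21.51 mol/s, ξ₁ = 181.1 mol/s.
Outlet amounts (n = n₀ + Σ ν·ξ):
  C: 323 − 1(181.1) − 2(21.51) = 98.84
  E: 0 + 1(181.1) = 181.1
  D: 0 + 2(21.51) = 43.03
  A: 0 + 2(21.51) = 43.03

43 mol/s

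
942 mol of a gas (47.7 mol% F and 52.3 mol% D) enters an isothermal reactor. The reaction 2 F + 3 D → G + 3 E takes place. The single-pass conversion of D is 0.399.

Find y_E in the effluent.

D reacted = 0.399 × 492.7 = 196.6 mol; ν_D = −3, so ξ = 196.6/3 = 65.52 mol.
Outlet amounts (n = n₀ + ν ξ):
  F: 449.3 − 2(65.52) = 318.3
  D: 492.7 − 3(65.52) = 296.1
  G: 0 + 1(65.52) = 65.52
  E: 0 + 3(65.52) = 196.6
Total out = 876.5 mol; y_E = 196.6 / 876.5 = 0.2243.

0.224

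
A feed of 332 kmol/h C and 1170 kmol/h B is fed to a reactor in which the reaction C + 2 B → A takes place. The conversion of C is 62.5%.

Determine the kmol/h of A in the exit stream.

C reacted = 0.625 × 332 = 207.5 kmol/h; ν_C = −1, so ξ = 207.5/1 = 207.5 kmol/h.
Outlet amounts (n = n₀ + ν ξ):
  C: 332 − 1(207.5) = 124.5
  B: 1170 − 2(207.5) = 755
  A: 0 + 1(207.5) = 207.5

208 kmol/h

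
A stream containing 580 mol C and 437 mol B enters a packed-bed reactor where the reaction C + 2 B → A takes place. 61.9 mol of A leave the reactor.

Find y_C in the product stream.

For A: n = n₀ + 1ξ → 61.9 = 0 + 1ξ, giving ξ = 61.9 mol.
Outlet amounts (n = n₀ + ν ξ):
  C: 580 − 1(61.9) = 518.1
  B: 437 − 2(61.9) = 313.2
  A: 0 + 1(61.9) = 61.9
Total out = 893.2 mol; y_C = 518.1 / 893.2 = 0.58.

0.58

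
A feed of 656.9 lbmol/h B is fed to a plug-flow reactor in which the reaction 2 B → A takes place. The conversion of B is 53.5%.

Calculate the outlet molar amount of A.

B reacted = 0.535 × 656.9 = 351.4 lbmol/h; ν_B = −2, so ξ = 351.4/2 = 175.7 lbmol/h.
Outlet amounts (n = n₀ + ν ξ):
  B: 656.9 − 2(175.7) = 305.5
  A: 0 + 1(175.7) = 175.7

176 lbmol/h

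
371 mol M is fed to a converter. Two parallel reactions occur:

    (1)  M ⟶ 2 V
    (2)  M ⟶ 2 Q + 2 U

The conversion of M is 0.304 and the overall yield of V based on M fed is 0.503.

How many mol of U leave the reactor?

Yield of V: 2ξ₁ / 371 = 0.503 → ξ₁ = 93.31 mol.
Conversion of M: 1ξ₁ + 1ξ₂ = 0.304 × 371 = 112.8 → ξ₂ = 19.48 mol.
Outlet amounts (n = n₀ + Σ ν·ξ):
  M: 371 − 1(93.31) − 1(19.48) = 258.2
  V: 0 + 2(93.31) = 186.6
  Q: 0 + 2(19.48) = 38.95
  U: 0 + 2(19.48) = 38.95

39 mol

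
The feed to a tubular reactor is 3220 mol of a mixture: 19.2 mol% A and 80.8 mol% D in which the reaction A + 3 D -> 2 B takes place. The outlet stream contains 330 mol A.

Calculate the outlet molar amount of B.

For A: n = n₀ − 1ξ → 330 = 618.2 − 1ξ, giving ξ = 288.2 mol.
Outlet amounts (n = n₀ + ν ξ):
  A: 618.2 − 1(288.2) = 330
  D: 2602 − 3(288.2) = 1737
  B: 0 + 2(288.2) = 576.5

576 mol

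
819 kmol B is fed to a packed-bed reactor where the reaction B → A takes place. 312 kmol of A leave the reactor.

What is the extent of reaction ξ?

ξ = 312 kmol

For A: n = n₀ + 1ξ → 312 = 0 + 1ξ, giving ξ = 312 kmol.
Outlet amounts (n = n₀ + ν ξ):
  B: 819 − 1(312) = 507
  A: 0 + 1(312) = 312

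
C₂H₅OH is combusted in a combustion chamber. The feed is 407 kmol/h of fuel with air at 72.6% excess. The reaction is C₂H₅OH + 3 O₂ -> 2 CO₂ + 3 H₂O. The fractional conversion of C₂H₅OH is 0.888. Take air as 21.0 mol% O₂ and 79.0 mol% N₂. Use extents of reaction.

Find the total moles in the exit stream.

10800 kmol/h

Stoichiometric O₂ = 3 × 407 = 1221 kmol/h; O₂ fed = 1221 × 1.726 = 2107 kmol/h.
N₂ fed = 2107 × 79/21 = 7928 kmol/h.
Fuel reacted = 0.888 × 407 → ξ = 361.4 kmol/h.
Outlet (n = n₀ + ν ξ):
  C₂H₅OH: 407 − 1(361.4) = 45.58
  O₂: 2107 − 3(361.4) = 1023
  N₂: 7928 (inert)
  CO₂: 0 + 2(361.4) = 722.8
  H₂O: 0 + 3(361.4) = 1084
Total out = 45.58 + 1023 + 7928 + 722.8 + 1084 = 10800 kmol/h.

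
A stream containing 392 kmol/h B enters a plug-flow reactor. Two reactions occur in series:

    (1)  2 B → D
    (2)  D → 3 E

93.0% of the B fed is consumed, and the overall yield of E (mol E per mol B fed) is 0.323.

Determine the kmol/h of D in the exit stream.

Conversion of B: B consumed = 2ξ₁ = 0.93 × 392 → ξ₁ = 182.3 kmol/h.
Yield of E: 3ξ₂ / 392 = 0.323 → ξ₂ = 42.21 kmol/h.
Outlet amounts (n = n₀ + Σ ν·ξ):
  B: 392 − 2(182.3) = 27.44
  D: 0 + 1(182.3) − 1(42.21) = 140.1
  E: 0 + 3(42.21) = 126.6

140 kmol/h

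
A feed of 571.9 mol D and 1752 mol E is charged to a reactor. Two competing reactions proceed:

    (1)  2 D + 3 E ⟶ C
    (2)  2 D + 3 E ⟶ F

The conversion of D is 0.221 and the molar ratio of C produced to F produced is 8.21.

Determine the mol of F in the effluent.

6.86 mol

Conversion of D: D consumed = 0.221 × 571.9 = 126.4 mol = 2ξ₁ + 2ξ₂.
Selectivity: 1ξ₁ / (1ξ₂) = 8.21 → ξ₁ = 8.21 ξ₂.
Substitute: (2·8.21 + 2) ξ₂ = 126.4 → ξ₂ = 6.862 mol, ξ₁ = 56.33 mol.
Outlet amounts (n = n₀ + Σ ν·ξ):
  D: 571.9 − 2(56.33) − 2(6.862) = 445.5
  E: 1752 − 3(56.33) − 3(6.862) = 1562
  C: 0 + 1(56.33) = 56.33
  F: 0 + 1(6.862) = 6.862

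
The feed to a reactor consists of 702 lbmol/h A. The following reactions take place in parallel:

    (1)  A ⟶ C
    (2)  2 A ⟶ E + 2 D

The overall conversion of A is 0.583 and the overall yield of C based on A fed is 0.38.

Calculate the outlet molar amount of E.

Yield of C: 1ξ₁ / 702 = 0.38 → ξ₁ = 266.8 lbmol/h.
Conversion of A: 1ξ₁ + 2ξ₂ = 0.583 × 702 = 409.3 → ξ₂ = 71.25 lbmol/h.
Outlet amounts (n = n₀ + Σ ν·ξ):
  A: 702 − 1(266.8) − 2(71.25) = 292.7
  C: 0 + 1(266.8) = 266.8
  E: 0 + 1(71.25) = 71.25
  D: 0 + 2(71.25) = 142.5

71.3 lbmol/h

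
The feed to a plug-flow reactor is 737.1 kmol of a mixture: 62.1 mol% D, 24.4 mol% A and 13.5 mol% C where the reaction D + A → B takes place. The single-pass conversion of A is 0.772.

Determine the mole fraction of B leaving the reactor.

0.232

A reacted = 0.772 × 179.9 = 138.8 kmol; ν_A = −1, so ξ = 138.8/1 = 138.8 kmol.
Outlet amounts (n = n₀ + ν ξ):
  D: 457.7 − 1(138.8) = 318.9
  A: 179.9 − 1(138.8) = 41.01
  B: 0 + 1(138.8) = 138.8
  C: 99.51 (inert)
Total out = 598.3 kmol; y_B = 138.8 / 598.3 = 0.2321.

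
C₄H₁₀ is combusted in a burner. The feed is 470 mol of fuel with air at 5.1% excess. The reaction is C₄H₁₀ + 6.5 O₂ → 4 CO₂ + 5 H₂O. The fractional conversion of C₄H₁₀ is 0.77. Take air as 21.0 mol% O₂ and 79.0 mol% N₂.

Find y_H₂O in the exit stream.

Stoichiometric O₂ = 6.5 × 470 = 3055 mol; O₂ fed = 3055 × 1.051 = 3211 mol.
N₂ fed = 3211 × 79/21 = 12080 mol.
Fuel reacted = 0.77 × 470 → ξ = 361.9 mol.
Outlet (n = n₀ + ν ξ):
  C₄H₁₀: 470 − 1(361.9) = 108.1
  O₂: 3211 − 6.5(361.9) = 858.5
  N₂: 12080 (inert)
  CO₂: 0 + 4(361.9) = 1448
  H₂O: 0 + 5(361.9) = 1810
Total out = 16300 mol; y_H₂O = 1810 / 16300 = 0.111.

0.111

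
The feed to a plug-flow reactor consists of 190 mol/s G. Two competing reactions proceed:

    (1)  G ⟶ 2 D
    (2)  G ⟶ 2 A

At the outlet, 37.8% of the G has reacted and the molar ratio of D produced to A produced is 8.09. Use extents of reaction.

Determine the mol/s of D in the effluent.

128 mol/s

Conversion of G: G consumed = 0.378 × 190 = 71.82 mol/s = 1ξ₁ + 1ξ₂.
Selectivity: 2ξ₁ / (2ξ₂) = 8.09 → ξ₁ = 8.09 ξ₂.
Substitute: (1·8.09 + 1) ξ₂ = 71.82 → ξ₂ = 7.901 mol/s, ξ₁ = 63.92 mol/s.
Outlet amounts (n = n₀ + Σ ν·ξ):
  G: 190 − 1(63.92) − 1(7.901) = 118.2
  D: 0 + 2(63.92) = 127.8
  A: 0 + 2(7.901) = 15.8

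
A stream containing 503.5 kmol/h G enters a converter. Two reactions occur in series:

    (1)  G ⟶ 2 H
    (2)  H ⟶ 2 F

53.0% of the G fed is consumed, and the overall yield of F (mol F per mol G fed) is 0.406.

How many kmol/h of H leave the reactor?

431 kmol/h

Conversion of G: G consumed = 1ξ₁ = 0.53 × 503.5 → ξ₁ = 266.9 kmol/h.
Yield of F: 2ξ₂ / 503.5 = 0.406 → ξ₂ = 102.2 kmol/h.
Outlet amounts (n = n₀ + Σ ν·ξ):
  G: 503.5 − 1(266.9) = 236.6
  H: 0 + 2(266.9) − 1(102.2) = 431.5
  F: 0 + 2(102.2) = 204.4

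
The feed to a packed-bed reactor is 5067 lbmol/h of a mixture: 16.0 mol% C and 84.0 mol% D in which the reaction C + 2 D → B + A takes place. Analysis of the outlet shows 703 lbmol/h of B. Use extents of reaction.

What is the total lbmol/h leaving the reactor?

4360 lbmol/h

For B: n = n₀ + 1ξ → 703 = 0 + 1ξ, giving ξ = 703 lbmol/h.
Outlet amounts (n = n₀ + ν ξ):
  C: 810.7 − 1(703) = 107.7
  D: 4256 − 2(703) = 2850
  B: 0 + 1(703) = 703
  A: 0 + 1(703) = 703
Total out = 107.7 + 2850 + 703 + 703 = 4364 lbmol/h.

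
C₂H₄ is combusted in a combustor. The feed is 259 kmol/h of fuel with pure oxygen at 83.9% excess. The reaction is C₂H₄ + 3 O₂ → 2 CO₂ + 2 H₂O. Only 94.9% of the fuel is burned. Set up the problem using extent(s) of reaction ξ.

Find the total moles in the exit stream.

1690 kmol/h

Stoichiometric O₂ = 3 × 259 = 777 kmol/h; O₂ fed = 777 × 1.839 = 1429 kmol/h.
Fuel reacted = 0.949 × 259 → ξ = 245.8 kmol/h.
Outlet (n = n₀ + ν ξ):
  C₂H₄: 259 − 1(245.8) = 13.21
  O₂: 1429 − 3(245.8) = 691.5
  CO₂: 0 + 2(245.8) = 491.6
  H₂O: 0 + 2(245.8) = 491.6
Total out = 13.21 + 691.5 + 491.6 + 491.6 = 1688 kmol/h.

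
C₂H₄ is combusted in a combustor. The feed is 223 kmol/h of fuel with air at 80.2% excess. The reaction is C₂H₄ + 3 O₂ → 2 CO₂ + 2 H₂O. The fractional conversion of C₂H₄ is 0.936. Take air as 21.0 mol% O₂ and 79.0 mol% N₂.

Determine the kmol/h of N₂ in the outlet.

4540 kmol/h

Stoichiometric O₂ = 3 × 223 = 669 kmol/h; O₂ fed = 669 × 1.802 = 1206 kmol/h.
N₂ fed = 1206 × 79/21 = 4535 kmol/h.
Fuel reacted = 0.936 × 223 → ξ = 208.7 kmol/h.
Outlet (n = n₀ + ν ξ):
  C₂H₄: 223 − 1(208.7) = 14.27
  O₂: 1206 − 3(208.7) = 579.4
  N₂: 4535 (inert)
  CO₂: 0 + 2(208.7) = 417.5
  H₂O: 0 + 2(208.7) = 417.5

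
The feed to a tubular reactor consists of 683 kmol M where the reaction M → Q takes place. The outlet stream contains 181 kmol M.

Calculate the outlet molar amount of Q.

502 kmol

For M: n = n₀ − 1ξ → 181 = 683 − 1ξ, giving ξ = 502 kmol.
Outlet amounts (n = n₀ + ν ξ):
  M: 683 − 1(502) = 181
  Q: 0 + 1(502) = 502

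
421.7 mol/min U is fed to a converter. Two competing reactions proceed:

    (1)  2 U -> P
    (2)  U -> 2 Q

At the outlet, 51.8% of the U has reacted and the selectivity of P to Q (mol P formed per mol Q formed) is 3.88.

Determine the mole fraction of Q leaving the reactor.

0.0796

Conversion of U: U consumed = 0.518 × 421.7 = 218.4 mol/min = 2ξ₁ + 1ξ₂.
Selectivity: 1ξ₁ / (2ξ₂) = 3.88 → ξ₁ = 7.76 ξ₂.
Substitute: (2·7.76 + 1) ξ₂ = 218.4 → ξ₂ = 13.22 mol/min, ξ₁ = 102.6 mol/min.
Outlet amounts (n = n₀ + Σ ν·ξ):
  U: 421.7 − 2(102.6) − 1(13.22) = 203.3
  P: 0 + 1(102.6) = 102.6
  Q: 0 + 2(13.22) = 26.45
Total out = 332.3 mol/min; y_Q = 26.45 / 332.3 = 0.07958.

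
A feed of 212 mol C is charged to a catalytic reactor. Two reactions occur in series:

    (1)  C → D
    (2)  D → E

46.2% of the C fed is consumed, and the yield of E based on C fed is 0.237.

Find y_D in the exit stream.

Conversion of C: C consumed = 1ξ₁ = 0.462 × 212 → ξ₁ = 97.94 mol.
Yield of E: 1ξ₂ / 212 = 0.237 → ξ₂ = 50.24 mol.
Outlet amounts (n = n₀ + Σ ν·ξ):
  C: 212 − 1(97.94) = 114.1
  D: 0 + 1(97.94) − 1(50.24) = 47.7
  E: 0 + 1(50.24) = 50.24
Total out = 212 mol; y_D = 47.7 / 212 = 0.225.

0.225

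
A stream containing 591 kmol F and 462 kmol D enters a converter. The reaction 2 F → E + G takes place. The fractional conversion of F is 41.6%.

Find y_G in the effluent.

F reacted = 0.416 × 591 = 245.9 kmol; ν_F = −2, so ξ = 245.9/2 = 122.9 kmol.
Outlet amounts (n = n₀ + ν ξ):
  F: 591 − 2(122.9) = 345.1
  E: 0 + 1(122.9) = 122.9
  G: 0 + 1(122.9) = 122.9
  D: 462 (inert)
Total out = 1053 kmol; y_G = 122.9 / 1053 = 0.1167.

0.117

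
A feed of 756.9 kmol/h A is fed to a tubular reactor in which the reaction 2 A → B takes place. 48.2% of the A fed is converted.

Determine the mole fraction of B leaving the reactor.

0.318

A reacted = 0.482 × 756.9 = 364.8 kmol/h; ν_A = −2, so ξ = 364.8/2 = 182.4 kmol/h.
Outlet amounts (n = n₀ + ν ξ):
  A: 756.9 − 2(182.4) = 392.1
  B: 0 + 1(182.4) = 182.4
Total out = 574.5 kmol/h; y_B = 182.4 / 574.5 = 0.3175.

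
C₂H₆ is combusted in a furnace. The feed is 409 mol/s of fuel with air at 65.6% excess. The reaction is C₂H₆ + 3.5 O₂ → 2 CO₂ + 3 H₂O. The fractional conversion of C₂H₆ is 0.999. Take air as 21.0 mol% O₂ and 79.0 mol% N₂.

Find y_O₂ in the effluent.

0.079

Stoichiometric O₂ = 3.5 × 409 = 1432 mol/s; O₂ fed = 1432 × 1.656 = 2371 mol/s.
N₂ fed = 2371 × 79/21 = 8918 mol/s.
Fuel reacted = 0.999 × 409 → ξ = 408.6 mol/s.
Outlet (n = n₀ + ν ξ):
  C₂H₆: 409 − 1(408.6) = 0.409
  O₂: 2371 − 3.5(408.6) = 940.5
  N₂: 8918 (inert)
  CO₂: 0 + 2(408.6) = 817.2
  H₂O: 0 + 3(408.6) = 1226
Total out = 11900 mol/s; y_O₂ = 940.5 / 11900 = 0.07902.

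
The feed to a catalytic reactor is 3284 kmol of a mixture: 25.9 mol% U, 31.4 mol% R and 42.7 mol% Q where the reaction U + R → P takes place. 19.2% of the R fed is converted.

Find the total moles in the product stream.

3090 kmol

R reacted = 0.192 × 1031 = 198 kmol; ν_R = −1, so ξ = 198/1 = 198 kmol.
Outlet amounts (n = n₀ + ν ξ):
  U: 850.6 − 1(198) = 652.6
  R: 1031 − 1(198) = 833.2
  P: 0 + 1(198) = 198
  Q: 1402 (inert)
Total out = 652.6 + 833.2 + 198 + 1402 = 3086 kmol.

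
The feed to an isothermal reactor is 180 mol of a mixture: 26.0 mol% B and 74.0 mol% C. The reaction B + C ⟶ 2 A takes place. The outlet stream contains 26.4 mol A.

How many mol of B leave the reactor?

33.6 mol

For A: n = n₀ + 2ξ → 26.4 = 0 + 2ξ, giving ξ = 13.2 mol.
Outlet amounts (n = n₀ + ν ξ):
  B: 46.8 − 1(13.2) = 33.6
  C: 133.2 − 1(13.2) = 120
  A: 0 + 2(13.2) = 26.4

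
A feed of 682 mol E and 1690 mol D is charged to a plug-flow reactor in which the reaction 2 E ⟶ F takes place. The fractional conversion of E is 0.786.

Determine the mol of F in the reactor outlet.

E reacted = 0.786 × 682 = 536.1 mol; ν_E = −2, so ξ = 536.1/2 = 268 mol.
Outlet amounts (n = n₀ + ν ξ):
  E: 682 − 2(268) = 145.9
  F: 0 + 1(268) = 268
  D: 1690 (inert)

268 mol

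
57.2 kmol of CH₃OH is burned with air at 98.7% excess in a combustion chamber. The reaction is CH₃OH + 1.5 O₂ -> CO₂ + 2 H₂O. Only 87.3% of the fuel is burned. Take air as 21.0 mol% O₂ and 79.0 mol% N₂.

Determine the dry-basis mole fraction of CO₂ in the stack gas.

0.0629

Stoichiometric O₂ = 1.5 × 57.2 = 85.8 kmol; O₂ fed = 85.8 × 1.987 = 170.5 kmol.
N₂ fed = 170.5 × 79/21 = 641.3 kmol.
Fuel reacted = 0.873 × 57.2 → ξ = 49.94 kmol.
Outlet (n = n₀ + ν ξ):
  CH₃OH: 57.2 − 1(49.94) = 7.264
  O₂: 170.5 − 1.5(49.94) = 95.58
  N₂: 641.3 (inert)
  CO₂: 0 + 1(49.94) = 49.94
  H₂O: 0 + 2(49.94) = 99.87
Dry total = 794.1 kmol; y_CO₂ (dry) = 49.94 / 794.1 = 0.06288.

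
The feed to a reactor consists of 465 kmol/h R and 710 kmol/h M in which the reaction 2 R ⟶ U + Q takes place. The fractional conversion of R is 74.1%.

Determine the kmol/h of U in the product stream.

172 kmol/h

R reacted = 0.741 × 465 = 344.6 kmol/h; ν_R = −2, so ξ = 344.6/2 = 172.3 kmol/h.
Outlet amounts (n = n₀ + ν ξ):
  R: 465 − 2(172.3) = 120.4
  U: 0 + 1(172.3) = 172.3
  Q: 0 + 1(172.3) = 172.3
  M: 710 (inert)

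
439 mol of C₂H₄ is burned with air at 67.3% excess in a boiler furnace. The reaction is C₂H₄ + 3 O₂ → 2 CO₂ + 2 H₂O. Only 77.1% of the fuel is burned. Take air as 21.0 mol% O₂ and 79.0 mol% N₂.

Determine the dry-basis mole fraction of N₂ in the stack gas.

0.808

Stoichiometric O₂ = 3 × 439 = 1317 mol; O₂ fed = 1317 × 1.673 = 2203 mol.
N₂ fed = 2203 × 79/21 = 8289 mol.
Fuel reacted = 0.771 × 439 → ξ = 338.5 mol.
Outlet (n = n₀ + ν ξ):
  C₂H₄: 439 − 1(338.5) = 100.5
  O₂: 2203 − 3(338.5) = 1188
  N₂: 8289 (inert)
  CO₂: 0 + 2(338.5) = 676.9
  H₂O: 0 + 2(338.5) = 676.9
Dry total = 10250 mol; y_N₂ (dry) = 8289 / 10250 = 0.8083.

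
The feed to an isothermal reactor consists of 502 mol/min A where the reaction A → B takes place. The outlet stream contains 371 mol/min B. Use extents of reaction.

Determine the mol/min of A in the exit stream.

For B: n = n₀ + 1ξ → 371 = 0 + 1ξ, giving ξ = 371 mol/min.
Outlet amounts (n = n₀ + ν ξ):
  A: 502 − 1(371) = 131
  B: 0 + 1(371) = 371

131 mol/min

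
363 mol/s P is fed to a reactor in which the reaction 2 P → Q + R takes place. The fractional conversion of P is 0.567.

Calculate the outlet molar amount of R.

P reacted = 0.567 × 363 = 205.8 mol/s; ν_P = −2, so ξ = 205.8/2 = 102.9 mol/s.
Outlet amounts (n = n₀ + ν ξ):
  P: 363 − 2(102.9) = 157.2
  Q: 0 + 1(102.9) = 102.9
  R: 0 + 1(102.9) = 102.9

103 mol/s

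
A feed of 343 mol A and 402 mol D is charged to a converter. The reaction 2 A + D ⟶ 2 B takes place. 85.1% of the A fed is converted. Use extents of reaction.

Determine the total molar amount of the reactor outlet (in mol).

A reacted = 0.851 × 343 = 291.9 mol; ν_A = −2, so ξ = 291.9/2 = 145.9 mol.
Outlet amounts (n = n₀ + ν ξ):
  A: 343 − 2(145.9) = 51.11
  D: 402 − 1(145.9) = 256.1
  B: 0 + 2(145.9) = 291.9
Total out = 51.11 + 256.1 + 291.9 = 599.1 mol.

599 mol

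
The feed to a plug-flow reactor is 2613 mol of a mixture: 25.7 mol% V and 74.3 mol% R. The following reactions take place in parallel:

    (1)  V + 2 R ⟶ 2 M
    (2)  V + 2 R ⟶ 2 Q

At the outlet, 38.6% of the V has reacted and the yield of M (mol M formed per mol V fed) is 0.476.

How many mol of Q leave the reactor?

Yield of M: 2ξ₁ / 671.5 = 0.476 → ξ₁ = 159.8 mol.
Conversion of V: 1ξ₁ + 1ξ₂ = 0.386 × 671.5 = 259.2 → ξ₂ = 99.39 mol.
Outlet amounts (n = n₀ + Σ ν·ξ):
  V: 671.5 − 1(159.8) − 1(99.39) = 412.3
  R: 1941 − 2(159.8) − 2(99.39) = 1423
  M: 0 + 2(159.8) = 319.7
  Q: 0 + 2(99.39) = 198.8

199 mol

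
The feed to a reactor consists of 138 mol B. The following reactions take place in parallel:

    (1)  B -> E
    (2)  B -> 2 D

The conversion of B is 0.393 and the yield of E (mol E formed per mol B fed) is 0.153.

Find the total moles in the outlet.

Yield of E: 1ξ₁ / 138 = 0.153 → ξ₁ = 21.11 mol.
Conversion of B: 1ξ₁ + 1ξ₂ = 0.393 × 138 = 54.23 → ξ₂ = 33.12 mol.
Outlet amounts (n = n₀ + Σ ν·ξ):
  B: 138 − 1(21.11) − 1(33.12) = 83.77
  E: 0 + 1(21.11) = 21.11
  D: 0 + 2(33.12) = 66.24
Total out = 83.77 + 21.11 + 66.24 = 171.1 mol.

171 mol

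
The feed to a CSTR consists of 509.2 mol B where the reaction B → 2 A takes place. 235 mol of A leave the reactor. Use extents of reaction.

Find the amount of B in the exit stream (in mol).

For A: n = n₀ + 2ξ → 235 = 0 + 2ξ, giving ξ = 117.5 mol.
Outlet amounts (n = n₀ + ν ξ):
  B: 509.2 − 1(117.5) = 391.7
  A: 0 + 2(117.5) = 235

392 mol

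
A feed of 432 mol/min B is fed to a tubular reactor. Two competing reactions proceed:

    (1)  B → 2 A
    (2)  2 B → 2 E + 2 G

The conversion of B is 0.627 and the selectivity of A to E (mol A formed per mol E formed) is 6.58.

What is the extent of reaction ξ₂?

Conversion of B: B consumed = 0.627 × 432 = 270.9 mol/min = 1ξ₁ + 2ξ₂.
Selectivity: 2ξ₁ / (2ξ₂) = 6.58 → ξ₁ = 6.58 ξ₂.
Substitute: (1·6.58 + 2) ξ₂ = 270.9 → ξ₂ = 31.57 mol/min, ξ₁ = 207.7 mol/min.
Outlet amounts (n = n₀ + Σ ν·ξ):
  B: 432 − 1(207.7) − 2(31.57) = 161.1
  A: 0 + 2(207.7) = 415.5
  E: 0 + 2(31.57) = 63.14
  G: 0 + 2(31.57) = 63.14

ξ₂ = 31.6 mol/min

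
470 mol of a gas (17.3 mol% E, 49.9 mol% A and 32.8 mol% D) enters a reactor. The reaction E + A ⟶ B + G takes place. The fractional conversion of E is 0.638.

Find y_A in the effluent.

0.389

E reacted = 0.638 × 81.31 = 51.88 mol; ν_E = −1, so ξ = 51.88/1 = 51.88 mol.
Outlet amounts (n = n₀ + ν ξ):
  E: 81.31 − 1(51.88) = 29.43
  A: 234.5 − 1(51.88) = 182.7
  B: 0 + 1(51.88) = 51.88
  G: 0 + 1(51.88) = 51.88
  D: 154.2 (inert)
Total out = 470 mol; y_A = 182.7 / 470 = 0.3886.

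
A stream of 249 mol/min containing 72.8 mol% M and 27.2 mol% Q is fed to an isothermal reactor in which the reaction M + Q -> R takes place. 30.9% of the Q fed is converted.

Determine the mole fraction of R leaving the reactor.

Q reacted = 0.309 × 67.73 = 20.93 mol/min; ν_Q = −1, so ξ = 20.93/1 = 20.93 mol/min.
Outlet amounts (n = n₀ + ν ξ):
  M: 181.3 − 1(20.93) = 160.3
  Q: 67.73 − 1(20.93) = 46.8
  R: 0 + 1(20.93) = 20.93
Total out = 228.1 mol/min; y_R = 20.93 / 228.1 = 0.09176.

0.0918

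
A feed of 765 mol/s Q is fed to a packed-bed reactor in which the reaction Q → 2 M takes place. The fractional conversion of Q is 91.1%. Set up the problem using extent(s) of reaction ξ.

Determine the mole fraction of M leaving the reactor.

Q reacted = 0.911 × 765 = 696.9 mol/s; ν_Q = −1, so ξ = 696.9/1 = 696.9 mol/s.
Outlet amounts (n = n₀ + ν ξ):
  Q: 765 − 1(696.9) = 68.08
  M: 0 + 2(696.9) = 1394
Total out = 1462 mol/s; y_M = 1394 / 1462 = 0.9534.

0.953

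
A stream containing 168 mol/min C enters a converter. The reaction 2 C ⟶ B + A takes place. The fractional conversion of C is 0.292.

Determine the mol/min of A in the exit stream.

24.5 mol/min

C reacted = 0.292 × 168 = 49.06 mol/min; ν_C = −2, so ξ = 49.06/2 = 24.53 mol/min.
Outlet amounts (n = n₀ + ν ξ):
  C: 168 − 2(24.53) = 118.9
  B: 0 + 1(24.53) = 24.53
  A: 0 + 1(24.53) = 24.53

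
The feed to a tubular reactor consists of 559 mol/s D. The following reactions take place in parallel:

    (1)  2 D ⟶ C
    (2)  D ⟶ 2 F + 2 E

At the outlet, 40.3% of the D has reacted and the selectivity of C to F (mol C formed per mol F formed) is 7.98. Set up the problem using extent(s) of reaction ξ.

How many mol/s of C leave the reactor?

109 mol/s

Conversion of D: D consumed = 0.403 × 559 = 225.3 mol/s = 2ξ₁ + 1ξ₂.
Selectivity: 1ξ₁ / (2ξ₂) = 7.98 → ξ₁ = 15.96 ξ₂.
Substitute: (2·15.96 + 1) ξ₂ = 225.3 → ξ₂ = 6.843 mol/s, ξ₁ = 109.2 mol/s.
Outlet amounts (n = n₀ + Σ ν·ξ):
  D: 559 − 2(109.2) − 1(6.843) = 333.7
  C: 0 + 1(109.2) = 109.2
  F: 0 + 2(6.843) = 13.69
  E: 0 + 2(6.843) = 13.69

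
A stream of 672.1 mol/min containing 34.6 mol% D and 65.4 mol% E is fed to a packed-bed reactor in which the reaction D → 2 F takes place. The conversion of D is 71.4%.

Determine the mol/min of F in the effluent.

D reacted = 0.714 × 232.5 = 166 mol/min; ν_D = −1, so ξ = 166/1 = 166 mol/min.
Outlet amounts (n = n₀ + ν ξ):
  D: 232.5 − 1(166) = 66.51
  F: 0 + 2(166) = 332.1
  E: 439.6 (inert)

332 mol/min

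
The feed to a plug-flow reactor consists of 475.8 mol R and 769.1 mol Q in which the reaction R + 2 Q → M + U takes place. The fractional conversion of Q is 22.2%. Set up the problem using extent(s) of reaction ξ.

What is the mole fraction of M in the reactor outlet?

Q reacted = 0.222 × 769.1 = 170.7 mol; ν_Q = −2, so ξ = 170.7/2 = 85.37 mol.
Outlet amounts (n = n₀ + ν ξ):
  R: 475.8 − 1(85.37) = 390.4
  Q: 769.1 − 2(85.37) = 598.4
  M: 0 + 1(85.37) = 85.37
  U: 0 + 1(85.37) = 85.37
Total out = 1160 mol; y_M = 85.37 / 1160 = 0.07362.

0.0736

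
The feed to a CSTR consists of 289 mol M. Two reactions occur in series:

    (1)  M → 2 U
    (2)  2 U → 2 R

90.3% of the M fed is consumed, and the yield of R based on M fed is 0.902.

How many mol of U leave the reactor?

Conversion of M: M consumed = 1ξ₁ = 0.903 × 289 → ξ₁ = 261 mol.
Yield of R: 2ξ₂ / 289 = 0.902 → ξ₂ = 130.3 mol.
Outlet amounts (n = n₀ + Σ ν·ξ):
  M: 289 − 1(261) = 28.03
  U: 0 + 2(261) − 2(130.3) = 261.3
  R: 0 + 2(130.3) = 260.7

261 mol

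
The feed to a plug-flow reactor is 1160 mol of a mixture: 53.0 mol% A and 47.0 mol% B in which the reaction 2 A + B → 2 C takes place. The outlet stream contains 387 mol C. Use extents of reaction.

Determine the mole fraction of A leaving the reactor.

0.236

For C: n = n₀ + 2ξ → 387 = 0 + 2ξ, giving ξ = 193.5 mol.
Outlet amounts (n = n₀ + ν ξ):
  A: 614.8 − 2(193.5) = 227.8
  B: 545.2 − 1(193.5) = 351.7
  C: 0 + 2(193.5) = 387
Total out = 966.5 mol; y_A = 227.8 / 966.5 = 0.2357.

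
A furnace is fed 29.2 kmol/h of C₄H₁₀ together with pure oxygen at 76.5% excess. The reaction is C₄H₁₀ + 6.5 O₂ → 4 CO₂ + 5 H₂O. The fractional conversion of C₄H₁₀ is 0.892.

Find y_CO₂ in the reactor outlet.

Stoichiometric O₂ = 6.5 × 29.2 = 189.8 kmol/h; O₂ fed = 189.8 × 1.765 = 335 kmol/h.
Fuel reacted = 0.892 × 29.2 → ξ = 26.05 kmol/h.
Outlet (n = n₀ + ν ξ):
  C₄H₁₀: 29.2 − 1(26.05) = 3.154
  O₂: 335 − 6.5(26.05) = 165.7
  CO₂: 0 + 4(26.05) = 104.2
  H₂O: 0 + 5(26.05) = 130.2
Total out = 403.3 kmol/h; y_CO₂ = 104.2 / 403.3 = 0.2584.

0.258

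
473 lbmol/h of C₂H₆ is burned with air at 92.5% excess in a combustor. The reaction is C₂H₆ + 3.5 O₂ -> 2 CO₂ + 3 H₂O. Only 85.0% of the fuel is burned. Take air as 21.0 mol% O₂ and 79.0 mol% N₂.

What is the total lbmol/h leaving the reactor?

15800 lbmol/h

Stoichiometric O₂ = 3.5 × 473 = 1656 lbmol/h; O₂ fed = 1656 × 1.925 = 3187 lbmol/h.
N₂ fed = 3187 × 79/21 = 11990 lbmol/h.
Fuel reacted = 0.85 × 473 → ξ = 402.1 lbmol/h.
Outlet (n = n₀ + ν ξ):
  C₂H₆: 473 − 1(402.1) = 70.95
  O₂: 3187 − 3.5(402.1) = 1780
  N₂: 11990 (inert)
  CO₂: 0 + 2(402.1) = 804.1
  H₂O: 0 + 3(402.1) = 1206
Total out = 70.95 + 1780 + 11990 + 804.1 + 1206 = 15850 lbmol/h.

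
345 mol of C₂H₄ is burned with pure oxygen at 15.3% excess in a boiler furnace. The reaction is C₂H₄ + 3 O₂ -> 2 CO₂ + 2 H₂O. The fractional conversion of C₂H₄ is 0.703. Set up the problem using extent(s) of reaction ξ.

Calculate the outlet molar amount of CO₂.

Stoichiometric O₂ = 3 × 345 = 1035 mol; O₂ fed = 1035 × 1.153 = 1193 mol.
Fuel reacted = 0.703 × 345 → ξ = 242.5 mol.
Outlet (n = n₀ + ν ξ):
  C₂H₄: 345 − 1(242.5) = 102.5
  O₂: 1193 − 3(242.5) = 465.8
  CO₂: 0 + 2(242.5) = 485.1
  H₂O: 0 + 2(242.5) = 485.1

485 mol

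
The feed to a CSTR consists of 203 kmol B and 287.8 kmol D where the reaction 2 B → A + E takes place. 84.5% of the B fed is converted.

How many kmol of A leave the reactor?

B reacted = 0.845 × 203 = 171.5 kmol; ν_B = −2, so ξ = 171.5/2 = 85.77 kmol.
Outlet amounts (n = n₀ + ν ξ):
  B: 203 − 2(85.77) = 31.47
  A: 0 + 1(85.77) = 85.77
  E: 0 + 1(85.77) = 85.77
  D: 287.8 (inert)

85.8 kmol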